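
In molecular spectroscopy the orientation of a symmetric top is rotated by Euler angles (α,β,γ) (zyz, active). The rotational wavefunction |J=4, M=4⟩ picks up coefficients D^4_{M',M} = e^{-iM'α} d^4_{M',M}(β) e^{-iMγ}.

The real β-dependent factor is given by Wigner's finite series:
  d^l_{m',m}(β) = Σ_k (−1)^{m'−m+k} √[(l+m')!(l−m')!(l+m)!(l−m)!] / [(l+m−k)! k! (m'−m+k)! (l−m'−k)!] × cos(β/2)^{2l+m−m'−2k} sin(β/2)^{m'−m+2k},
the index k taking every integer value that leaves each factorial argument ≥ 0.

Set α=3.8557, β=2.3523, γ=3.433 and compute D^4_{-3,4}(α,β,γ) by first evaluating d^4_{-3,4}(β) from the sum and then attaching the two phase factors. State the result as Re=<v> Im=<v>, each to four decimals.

Re=-0.3478 Im=-0.5148

D^4_{-3,4}(3.8557,2.3523,3.433) = e^{-i·-3·3.8557}·d^4_{-3,4}(2.3523)·e^{-i·4·3.433}. Compute d first:
Half-angle: c=0.384482, s=0.923133. N=√(1·5040·40320·1)=14255.272709
Admissible k: 7..7 (factorial args all ≥0)
  k=7: (−1)^0·14255.2727/(5040)·0.3845^1·0.9231^7 = +0.621254
d^4_{-3,4}(2.3523) = +0.621254
D = (+0.540916-0.841077i)·(+0.621254)·(+0.394172-0.919037i) = -0.347757-0.514803i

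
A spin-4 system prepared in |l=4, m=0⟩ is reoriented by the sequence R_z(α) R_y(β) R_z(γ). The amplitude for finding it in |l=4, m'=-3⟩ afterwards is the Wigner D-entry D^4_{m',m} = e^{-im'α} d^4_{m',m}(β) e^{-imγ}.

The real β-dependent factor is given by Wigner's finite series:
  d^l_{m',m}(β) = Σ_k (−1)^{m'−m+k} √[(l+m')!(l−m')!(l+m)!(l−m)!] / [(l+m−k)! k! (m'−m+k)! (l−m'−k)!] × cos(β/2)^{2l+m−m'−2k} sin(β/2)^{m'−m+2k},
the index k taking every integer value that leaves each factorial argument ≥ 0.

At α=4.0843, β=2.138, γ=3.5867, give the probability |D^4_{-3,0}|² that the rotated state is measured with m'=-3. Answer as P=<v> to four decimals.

P=0.2273

Split into d^4_{-3,0}(β=2.138) × two z-phases.
With c≡cos(β/2)=0.481001 and s≡sin(β/2)=0.876720, N=[1·5040·24·24]^{1/2}=1703.830978
The bounds max(0,m−m')=3 and min(l+m,l−m')=4 give 2 terms
  k=3: (−1)^0·1703.8310/(144)·0.4810^5·0.8767^3 = +0.205295
  k=4: (−1)^1·1703.8310/(144)·0.4810^3·0.8767^5 = -0.682035
d^4_{-3,0}(2.138) = +0.205295 -0.682035 = -0.476741
|D^4_{-3,0}|² = |d^4_{-3,0}(β)|² = (-0.476741)² = 0.227282 (the z-rotation phases have unit modulus)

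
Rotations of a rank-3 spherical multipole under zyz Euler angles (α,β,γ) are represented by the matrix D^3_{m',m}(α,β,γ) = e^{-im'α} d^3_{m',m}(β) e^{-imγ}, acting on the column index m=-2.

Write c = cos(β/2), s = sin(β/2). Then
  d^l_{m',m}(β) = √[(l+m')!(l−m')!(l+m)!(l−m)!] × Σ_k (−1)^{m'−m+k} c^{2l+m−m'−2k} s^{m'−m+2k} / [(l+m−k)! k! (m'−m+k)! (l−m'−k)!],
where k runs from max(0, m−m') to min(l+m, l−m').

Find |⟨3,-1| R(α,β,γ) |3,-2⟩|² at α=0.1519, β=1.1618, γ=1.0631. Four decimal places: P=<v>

P=0.0096

D^3_{-1,-2}(0.1519,1.1618,1.0631) = e^{-i·-1·0.1519}·d^3_{-1,-2}(1.1618)·e^{-i·-2·1.0631}. Compute d first:
With c≡cos(β/2)=0.835969 and s≡sin(β/2)=0.548777, N=[2·24·1·120]^{1/2}=75.894664
The bounds max(0,m−m')=0 and min(l+m,l−m')=1 give 2 terms
  k=0: (−1)^1·75.8947/(24)·0.8360^5·0.5488^1 = -0.708511
  k=1: (−1)^2·75.8947/(12)·0.8360^3·0.5488^3 = +0.610643
d^3_{-1,-2}(1.1618) = -0.708511 +0.610643 = -0.097868
|D^3_{-1,-2}|² = |d^3_{-1,-2}(β)|² = (-0.097868)² = 0.009578 (the z-rotation phases have unit modulus)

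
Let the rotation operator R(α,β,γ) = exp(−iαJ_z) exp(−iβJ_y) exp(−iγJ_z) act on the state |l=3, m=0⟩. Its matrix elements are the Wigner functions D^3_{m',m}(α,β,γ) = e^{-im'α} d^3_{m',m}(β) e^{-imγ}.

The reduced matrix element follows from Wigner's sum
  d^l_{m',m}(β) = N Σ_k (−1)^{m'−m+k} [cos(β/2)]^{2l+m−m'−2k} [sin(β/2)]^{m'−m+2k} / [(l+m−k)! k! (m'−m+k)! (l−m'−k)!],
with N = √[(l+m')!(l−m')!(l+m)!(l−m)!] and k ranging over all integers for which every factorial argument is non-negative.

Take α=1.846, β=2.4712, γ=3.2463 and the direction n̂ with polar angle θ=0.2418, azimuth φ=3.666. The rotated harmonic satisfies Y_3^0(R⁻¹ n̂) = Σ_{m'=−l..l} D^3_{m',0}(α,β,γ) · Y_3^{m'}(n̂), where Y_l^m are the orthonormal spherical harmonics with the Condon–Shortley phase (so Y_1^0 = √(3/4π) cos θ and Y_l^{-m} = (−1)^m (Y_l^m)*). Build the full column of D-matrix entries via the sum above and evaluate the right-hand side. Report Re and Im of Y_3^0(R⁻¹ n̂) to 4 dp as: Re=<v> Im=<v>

Need the full column D^3_{m',0} for m'=−3..3 at α=1.846, β=2.4712, γ=3.2463.
cos(β/2)=0.328955, sin(β/2)=0.944346
d^3_{-3,0}: single k=3 term ⇒ +0.134065;  D = +0.098533-0.090911i
d^3_{-2,0}: k∈[2..3] ⇒ +0.057196 -0.471364 = -0.414168;  D = +0.353000+0.216624i
d^3_{-1,0}: k∈[1..3] ⇒ +0.012601 -0.311539 +0.855819 = +0.556880;  D = -0.151328+0.535925i
d^3_{0,0}: k∈[0..3] ⇒ +0.001267 -0.093983 +0.774530 -0.709228 = -0.027414;  D = -0.027414+0.000000i
d^3_{1,0}: k∈[0..2] ⇒ -0.012601 +0.311539 -0.855819 = -0.556880;  D = +0.151328+0.535925i
d^3_{2,0}: k∈[0..1] ⇒ +0.057196 -0.471364 = -0.414168;  D = +0.353000-0.216624i
d^3_{3,0}: single k=0 term ⇒ -0.134065;  D = -0.098533-0.090911i
Y_3^{m'}(θ=0.2418,φ=3.666) and Σ D·Y over m':
  (+0.0985-0.0909i)·(+0.0000+0.0057i)  (+0.3530+0.2166i)·(+0.0284-0.0493i)  (-0.1513+0.5359i)·(-0.2487+0.1439i)  (-0.0274+0.0000i)·(+0.6208+0.0000i)  (+0.1513+0.5359i)·(+0.2487+0.1439i)  (+0.3530-0.2166i)·(+0.0284+0.0493i)  (-0.0985-0.0909i)·(-0.0000+0.0057i)
Y_3^0(R⁻¹ n̂) = -0.053514+0.000000i

Re=-0.0535 Im=0.0000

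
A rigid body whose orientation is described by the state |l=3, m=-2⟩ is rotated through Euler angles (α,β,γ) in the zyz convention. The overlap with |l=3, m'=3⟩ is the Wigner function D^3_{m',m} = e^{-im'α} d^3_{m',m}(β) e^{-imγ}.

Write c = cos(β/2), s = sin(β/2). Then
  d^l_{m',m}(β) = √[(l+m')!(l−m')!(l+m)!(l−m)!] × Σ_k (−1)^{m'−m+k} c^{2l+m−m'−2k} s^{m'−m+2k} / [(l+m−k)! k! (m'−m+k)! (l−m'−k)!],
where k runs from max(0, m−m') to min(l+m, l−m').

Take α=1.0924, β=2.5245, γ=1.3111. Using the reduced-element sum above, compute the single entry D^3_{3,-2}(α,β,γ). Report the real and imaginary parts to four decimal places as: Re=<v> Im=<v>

First d^3_{3,-2}(β=2.5245), then the phase factors e^{-i(3)α} and e^{-i(-2)γ}:
With c≡cos(β/2)=0.303674 and s≡sin(β/2)=0.952776, N=[720·1·1·120]^{1/2}=293.938769
k: max(0,(-2)−(3))=0 … min(3+(-2),3−(3))=0
  k=0: (−1)^5·293.9388/(120)·0.3037^1·0.9528^5 = -0.584033
d^3_{3,-2}(2.5245) = -0.584033
D = (-0.990819+0.135192i)·(-0.584033)·(-0.868121+0.496353i) = -0.463166+0.355769i

Re=-0.4632 Im=0.3558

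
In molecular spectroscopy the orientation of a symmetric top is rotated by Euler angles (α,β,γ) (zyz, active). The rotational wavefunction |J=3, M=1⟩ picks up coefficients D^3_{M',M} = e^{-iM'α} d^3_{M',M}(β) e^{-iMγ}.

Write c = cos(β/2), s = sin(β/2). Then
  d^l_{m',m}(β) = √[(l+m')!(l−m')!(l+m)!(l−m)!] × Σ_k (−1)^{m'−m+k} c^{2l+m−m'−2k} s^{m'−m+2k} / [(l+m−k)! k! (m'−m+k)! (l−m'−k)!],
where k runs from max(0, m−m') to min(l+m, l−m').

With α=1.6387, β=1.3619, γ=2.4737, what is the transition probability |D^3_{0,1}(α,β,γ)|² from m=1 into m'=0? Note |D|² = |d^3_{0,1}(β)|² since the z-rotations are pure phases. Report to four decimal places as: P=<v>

First d^3_{0,1}(β=1.3619), then the phase factors e^{-i(0)α} and e^{-i(1)γ}:
Half-angle: c=0.776975, s=0.629531. N=√(6·6·24·2)=41.569219
Admissible k: 1..3 (factorial args all ≥0)
  k=1: (−1)^0·41.5692/(12)·0.7770^5·0.6295^1 = +0.617509
  k=2: (−1)^1·41.5692/(4)·0.7770^3·0.6295^3 = -1.216145
  k=3: (−1)^2·41.5692/(12)·0.7770^1·0.6295^5 = +0.266124
d^3_{0,1}(1.3619) = +0.617509 -1.216145 +0.266124 = -0.332511
|D^3_{0,1}|² = |d^3_{0,1}(β)|² = (-0.332511)² = 0.110564 (the z-rotation phases have unit modulus)

P=0.1106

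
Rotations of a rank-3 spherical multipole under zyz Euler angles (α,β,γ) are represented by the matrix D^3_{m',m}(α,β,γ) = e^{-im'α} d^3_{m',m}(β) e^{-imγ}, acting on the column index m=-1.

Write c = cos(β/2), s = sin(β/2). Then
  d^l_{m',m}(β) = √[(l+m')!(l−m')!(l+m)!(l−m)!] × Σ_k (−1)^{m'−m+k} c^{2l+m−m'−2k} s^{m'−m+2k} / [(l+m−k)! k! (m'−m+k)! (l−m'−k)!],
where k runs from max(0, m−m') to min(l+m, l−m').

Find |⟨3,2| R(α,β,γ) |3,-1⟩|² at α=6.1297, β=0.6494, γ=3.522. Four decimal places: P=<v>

P=0.0272

D^3_{2,-1}(6.1297,0.6494,3.522) = e^{-i·2·6.1297}·d^3_{2,-1}(0.6494)·e^{-i·-1·3.522}. Compute d first:
With c≡cos(β/2)=0.947746 and s≡sin(β/2)=0.319024, N=[120·1·2·24]^{1/2}=75.894664
The bounds max(0,m−m')=0 and min(l+m,l−m')=1 give 2 terms
  k=0: (−1)^3·75.8947/(12)·0.9477^3·0.3190^3 = -0.174815
  k=1: (−1)^4·75.8947/(24)·0.9477^1·0.3190^5 = +0.009904
d^3_{2,-1}(0.6494) = -0.174815 +0.009904 = -0.164911
|D^3_{2,-1}|² = |d^3_{2,-1}(β)|² = (-0.164911)² = 0.027196 (the z-rotation phases have unit modulus)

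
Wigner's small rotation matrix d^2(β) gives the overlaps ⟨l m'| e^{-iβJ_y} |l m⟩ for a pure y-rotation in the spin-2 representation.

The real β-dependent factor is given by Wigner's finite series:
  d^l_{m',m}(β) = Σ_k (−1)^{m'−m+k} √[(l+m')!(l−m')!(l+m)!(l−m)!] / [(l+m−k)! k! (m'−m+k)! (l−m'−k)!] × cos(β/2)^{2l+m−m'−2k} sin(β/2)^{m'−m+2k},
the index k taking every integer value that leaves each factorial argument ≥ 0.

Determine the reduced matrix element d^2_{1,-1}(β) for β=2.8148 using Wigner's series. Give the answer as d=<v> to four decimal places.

d^2_{1,-1}(β=2.8148) via Wigner's sum:
Half-angle: c=0.162670, s=0.986680. N=√(6·1·1·6)=6.000000
k: max(0,(-1)−(1))=0 … min(2+(-1),2−(1))=1
  k=0: (−1)^2·6.0000/(2)·0.1627^2·0.9867^2 = +0.077284
  k=1: (−1)^3·6.0000/(6)·0.1627^0·0.9867^4 = -0.947777
d^2_{1,-1}(2.8148) = +0.077284 -0.947777 = -0.870493

d=-0.8705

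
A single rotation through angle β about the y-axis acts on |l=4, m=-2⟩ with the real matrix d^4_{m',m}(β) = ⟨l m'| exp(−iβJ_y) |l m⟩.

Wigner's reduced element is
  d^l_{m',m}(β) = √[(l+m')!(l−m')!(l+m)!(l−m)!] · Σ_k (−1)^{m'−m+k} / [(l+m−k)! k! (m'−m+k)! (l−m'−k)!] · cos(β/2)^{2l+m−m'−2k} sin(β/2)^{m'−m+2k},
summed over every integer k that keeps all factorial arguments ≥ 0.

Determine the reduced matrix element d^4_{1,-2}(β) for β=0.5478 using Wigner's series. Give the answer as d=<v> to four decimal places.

d=-0.2045

d^4_{1,-2}(β=0.5478) via Wigner's sum:
Half-angle: c=0.962723, s=0.270488. N=√(120·6·2·720)=1018.233765
The bounds max(0,m−m')=0 and min(l+m,l−m')=2 give 3 terms
  k=0: (−1)^3·1018.2338/(72)·0.9627^5·0.2705^3 = -0.231455
  k=1: (−1)^4·1018.2338/(48)·0.9627^3·0.2705^5 = +0.027406
  k=2: (−1)^5·1018.2338/(240)·0.9627^1·0.2705^7 = -0.000433
d^4_{1,-2}(0.5478) = -0.231455 +0.027406 -0.000433 = -0.204482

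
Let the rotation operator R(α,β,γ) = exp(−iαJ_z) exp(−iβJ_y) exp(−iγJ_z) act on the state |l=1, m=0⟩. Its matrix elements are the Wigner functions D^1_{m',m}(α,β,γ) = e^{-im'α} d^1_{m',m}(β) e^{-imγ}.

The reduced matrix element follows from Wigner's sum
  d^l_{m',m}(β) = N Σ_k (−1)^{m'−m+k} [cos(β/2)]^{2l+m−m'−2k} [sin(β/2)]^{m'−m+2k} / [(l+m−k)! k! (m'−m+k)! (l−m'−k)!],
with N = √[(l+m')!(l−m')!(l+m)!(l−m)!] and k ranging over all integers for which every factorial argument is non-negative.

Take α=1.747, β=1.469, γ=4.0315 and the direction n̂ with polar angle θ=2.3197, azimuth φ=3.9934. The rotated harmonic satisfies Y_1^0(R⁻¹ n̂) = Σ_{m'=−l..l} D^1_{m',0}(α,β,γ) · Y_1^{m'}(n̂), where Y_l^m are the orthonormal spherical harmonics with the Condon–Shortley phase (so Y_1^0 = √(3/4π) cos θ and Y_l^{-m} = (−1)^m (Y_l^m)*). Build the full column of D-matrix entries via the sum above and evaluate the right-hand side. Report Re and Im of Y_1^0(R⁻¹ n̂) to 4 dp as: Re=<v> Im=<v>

Need the full column D^1_{m',0} for m'=−1..1 at α=1.747, β=1.469, γ=4.0315.
cos(β/2)=0.742166, sin(β/2)=0.670216
d^1_{-1,0}: single k=1 term ⇒ +0.703446;  D = -0.123309+0.692554i
d^1_{0,0}: k∈[0..1] ⇒ +0.550810 -0.449190 = +0.101621;  D = +0.101621+0.000000i
d^1_{1,0}: single k=0 term ⇒ -0.703446;  D = +0.123309+0.692554i
Y_1^{m'}(θ=2.3197,φ=3.9934) and Σ D·Y over m':
  (-0.1233+0.6926i)·(-0.1667+0.1904i)  (+0.1016+0.0000i)·(-0.3327+0.0000i)  (+0.1233+0.6926i)·(+0.1667+0.1904i)
Y_1^0(R⁻¹ n̂) = -0.256447+0.000000i

Re=-0.2564 Im=0.0000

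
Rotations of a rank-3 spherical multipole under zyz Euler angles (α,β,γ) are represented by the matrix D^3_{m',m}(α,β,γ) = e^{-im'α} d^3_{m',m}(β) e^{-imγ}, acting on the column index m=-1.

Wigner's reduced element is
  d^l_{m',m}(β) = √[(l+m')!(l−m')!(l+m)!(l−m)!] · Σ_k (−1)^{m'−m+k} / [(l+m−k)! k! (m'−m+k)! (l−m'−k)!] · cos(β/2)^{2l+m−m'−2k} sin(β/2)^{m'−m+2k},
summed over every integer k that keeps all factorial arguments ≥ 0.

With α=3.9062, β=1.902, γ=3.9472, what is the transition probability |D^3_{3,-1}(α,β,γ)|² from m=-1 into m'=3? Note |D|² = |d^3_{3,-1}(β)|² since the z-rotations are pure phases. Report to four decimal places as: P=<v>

P=0.3291

First d^3_{3,-1}(β=1.902), then the phase factors e^{-i(3)α} and e^{-i(-1)γ}:
With c≡cos(β/2)=0.580869 and s≡sin(β/2)=0.813997, N=[720·1·2·24]^{1/2}=185.903201
The bounds max(0,m−m')=0 and min(l+m,l−m')=0 give 1 term
  k=0: (−1)^4·185.9032/(48)·0.5809^2·0.8140^4 = +0.573711
d^3_{3,-1}(1.902) = +0.573711
|D^3_{3,-1}|² = |d^3_{3,-1}(β)|² = (+0.573711)² = 0.329145 (the z-rotation phases have unit modulus)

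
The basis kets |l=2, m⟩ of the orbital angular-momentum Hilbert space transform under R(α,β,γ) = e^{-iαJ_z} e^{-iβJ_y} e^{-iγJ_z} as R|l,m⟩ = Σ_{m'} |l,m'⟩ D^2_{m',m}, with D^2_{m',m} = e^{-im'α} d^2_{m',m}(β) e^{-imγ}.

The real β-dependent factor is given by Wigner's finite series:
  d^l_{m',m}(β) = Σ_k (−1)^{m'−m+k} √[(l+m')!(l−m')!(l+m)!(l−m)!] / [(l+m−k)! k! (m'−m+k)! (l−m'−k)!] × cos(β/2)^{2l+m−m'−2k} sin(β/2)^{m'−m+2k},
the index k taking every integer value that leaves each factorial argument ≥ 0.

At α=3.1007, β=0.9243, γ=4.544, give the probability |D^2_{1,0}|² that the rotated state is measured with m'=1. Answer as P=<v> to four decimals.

P=0.3468

Split into d^2_{1,0}(β=0.9243) × two z-phases.
With c≡cos(β/2)=0.895096 and s≡sin(β/2)=0.445874, N=[6·1·2·2]^{1/2}=4.898979
Admissible k: 0..1 (factorial args all ≥0)
  k=0: (−1)^1·4.8990/(2)·0.8951^3·0.4459^1 = -0.783242
  k=1: (−1)^2·4.8990/(2)·0.8951^1·0.4459^3 = +0.194348
d^2_{1,0}(0.9243) = -0.783242 +0.194348 = -0.588894
|D^2_{1,0}|² = |d^2_{1,0}(β)|² = (-0.588894)² = 0.346796 (the z-rotation phases have unit modulus)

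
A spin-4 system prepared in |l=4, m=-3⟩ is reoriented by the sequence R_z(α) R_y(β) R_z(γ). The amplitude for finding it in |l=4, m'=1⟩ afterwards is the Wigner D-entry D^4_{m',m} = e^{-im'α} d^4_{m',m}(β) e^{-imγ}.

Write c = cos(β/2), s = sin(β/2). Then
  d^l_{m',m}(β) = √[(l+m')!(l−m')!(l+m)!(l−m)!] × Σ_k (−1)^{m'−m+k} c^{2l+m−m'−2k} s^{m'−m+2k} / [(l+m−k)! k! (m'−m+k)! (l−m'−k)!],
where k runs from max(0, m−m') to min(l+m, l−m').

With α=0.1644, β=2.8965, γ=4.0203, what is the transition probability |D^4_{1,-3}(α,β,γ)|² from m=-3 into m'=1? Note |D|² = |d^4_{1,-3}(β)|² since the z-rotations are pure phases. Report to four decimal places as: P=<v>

First d^4_{1,-3}(β=2.8965), then the phase factors e^{-i(1)α} and e^{-i(-3)γ}:
Half-angle: c=0.122240, s=0.992501. N=√(120·6·1·5040)=1904.940944
The bounds max(0,m−m')=0 and min(l+m,l−m')=1 give 2 terms
  k=0: (−1)^4·1904.9409/(144)·0.1222^4·0.9925^4 = +0.002866
  k=1: (−1)^5·1904.9409/(240)·0.1222^2·0.9925^6 = -0.113365
d^4_{1,-3}(2.8965) = +0.002866 -0.113365 = -0.110499
|D^4_{1,-3}|² = |d^4_{1,-3}(β)|² = (-0.110499)² = 0.012210 (the z-rotation phases have unit modulus)

P=0.0122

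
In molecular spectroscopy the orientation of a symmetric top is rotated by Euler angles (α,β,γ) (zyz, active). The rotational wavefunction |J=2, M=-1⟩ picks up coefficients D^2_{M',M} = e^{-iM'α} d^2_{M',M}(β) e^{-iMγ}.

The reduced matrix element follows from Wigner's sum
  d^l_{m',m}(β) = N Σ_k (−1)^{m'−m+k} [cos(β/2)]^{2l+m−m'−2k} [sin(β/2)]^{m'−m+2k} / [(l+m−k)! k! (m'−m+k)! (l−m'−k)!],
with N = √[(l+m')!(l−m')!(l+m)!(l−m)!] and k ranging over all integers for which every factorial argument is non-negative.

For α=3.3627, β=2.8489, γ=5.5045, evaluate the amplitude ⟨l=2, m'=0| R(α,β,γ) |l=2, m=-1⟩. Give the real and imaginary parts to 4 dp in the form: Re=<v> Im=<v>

Split into d^2_{0,-1}(β=2.8489) × two z-phases.
c=cos(2.8489/2)=0.145824, s=sin(2.8489/2)=0.989310; N=√[2·2·1·6]=4.898979
k: max(0,(-1)−(0))=0 … min(2+(-1),2−(0))=1
  k=0: (−1)^1·4.8990/(2)·0.1458^3·0.9893^1 = -0.007514
  k=1: (−1)^2·4.8990/(2)·0.1458^1·0.9893^3 = +0.345863
d^2_{0,-1}(2.8489) = -0.007514 +0.345863 = +0.338348
Phases: e^{-i·(0)·3.3627}=+1.000000+0.000000i, e^{-i·(-1)·5.5045}=+0.711838-0.702344i ⇒ D=+0.240849-0.237637i

Re=0.2408 Im=-0.2376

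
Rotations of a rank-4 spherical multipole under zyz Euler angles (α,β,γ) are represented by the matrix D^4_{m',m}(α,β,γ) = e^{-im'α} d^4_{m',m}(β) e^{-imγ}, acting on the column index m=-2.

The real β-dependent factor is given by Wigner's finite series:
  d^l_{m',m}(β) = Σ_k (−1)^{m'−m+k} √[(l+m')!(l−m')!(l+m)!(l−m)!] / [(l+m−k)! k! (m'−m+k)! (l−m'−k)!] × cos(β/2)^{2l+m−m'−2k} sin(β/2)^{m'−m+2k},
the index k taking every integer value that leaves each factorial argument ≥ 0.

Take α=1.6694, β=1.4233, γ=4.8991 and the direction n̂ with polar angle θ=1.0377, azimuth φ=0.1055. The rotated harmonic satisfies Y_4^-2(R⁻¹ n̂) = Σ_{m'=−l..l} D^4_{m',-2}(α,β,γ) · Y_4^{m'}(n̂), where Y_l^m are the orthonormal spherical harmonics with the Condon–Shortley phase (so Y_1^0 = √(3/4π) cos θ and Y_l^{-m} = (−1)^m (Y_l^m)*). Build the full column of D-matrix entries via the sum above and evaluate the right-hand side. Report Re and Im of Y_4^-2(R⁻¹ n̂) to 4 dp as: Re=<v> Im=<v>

Need the full column D^4_{m',-2} for m'=−4..4 at α=1.6694, β=1.4233, γ=4.8991.
cos(β/2)=0.757285, sin(β/2)=0.653084
d^4_{-4,-2}: single k=2 term ⇒ +0.425671;  D = -0.306234-0.295663i
d^4_{-3,-2}: k∈[1..2] ⇒ +0.349020 -0.778736 = -0.429717;  D = +0.266590-0.337026i
d^4_{-2,-2}: k∈[0..2] ⇒ +0.108162 -0.965332 +0.897441 = +0.040272;  D = +0.033891+0.021753i
d^4_{-1,-2}: k∈[0..2] ⇒ -0.395751 +1.471673 -0.729692 = +0.346231;  D = +0.157428-0.308370i
d^4_{0,-2}: k∈[0..2] ⇒ +0.763162 -1.513578 +0.422139 = -0.328277;  D = +0.305654+0.119757i
d^4_{1,-2}: k∈[0..2] ⇒ -0.981116 +1.094538 -0.162810 = -0.049388;  D = +0.013402-0.047534i
d^4_{2,-2}: k∈[0..2] ⇒ +0.897441 -0.533968 +0.033094 = +0.396568;  D = +0.390426+0.069520i
d^4_{3,-2}: k∈[0..1] ⇒ -0.579175 +0.143585 = -0.435590;  D = -0.033773+0.434279i
d^4_{4,-2}: single k=0 term ⇒ +0.235458;  D = -0.235406+0.004943i
Y_4^{m'}(θ=1.0377,φ=0.1055) and Σ D·Y over m':
  (-0.3062-0.2957i)·(+0.2221-0.0997i)  (+0.2666-0.3370i)·(+0.3862-0.1265i)  (+0.0339+0.0218i)·(+0.1960-0.0420i)  (+0.1574-0.3084i)·(-0.2455+0.0260i)  (+0.3057+0.1198i)·(-0.2553+0.0000i)  (+0.0134-0.0475i)·(+0.2455+0.0260i)  (+0.3904+0.0695i)·(+0.1960+0.0420i)  (-0.0338+0.4343i)·(-0.3862-0.1265i)  (-0.2354+0.0049i)·(+0.2221+0.0997i)
Y_4^-2(R⁻¹ n̂) = -0.044963-0.314051i

Re=-0.0450 Im=-0.3141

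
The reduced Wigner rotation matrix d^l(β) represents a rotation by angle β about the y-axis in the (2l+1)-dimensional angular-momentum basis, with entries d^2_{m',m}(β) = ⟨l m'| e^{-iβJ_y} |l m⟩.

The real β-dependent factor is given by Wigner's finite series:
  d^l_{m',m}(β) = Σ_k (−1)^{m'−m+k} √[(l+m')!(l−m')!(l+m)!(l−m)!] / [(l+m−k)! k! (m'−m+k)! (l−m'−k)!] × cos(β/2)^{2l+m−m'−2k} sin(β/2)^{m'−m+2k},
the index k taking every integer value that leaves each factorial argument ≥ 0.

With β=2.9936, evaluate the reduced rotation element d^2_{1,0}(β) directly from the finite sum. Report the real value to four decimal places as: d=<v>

d=0.1786

d^2_{1,0}(β=2.9936) via Wigner's sum:
Half-angle: c=0.073929, s=0.997264. N=√(6·1·2·2)=4.898979
Admissible k: 0..1 (factorial args all ≥0)
  k=0: (−1)^1·4.8990/(2)·0.0739^3·0.9973^1 = -0.000987
  k=1: (−1)^2·4.8990/(2)·0.0739^1·0.9973^3 = +0.179605
d^2_{1,0}(2.9936) = -0.000987 +0.179605 = +0.178618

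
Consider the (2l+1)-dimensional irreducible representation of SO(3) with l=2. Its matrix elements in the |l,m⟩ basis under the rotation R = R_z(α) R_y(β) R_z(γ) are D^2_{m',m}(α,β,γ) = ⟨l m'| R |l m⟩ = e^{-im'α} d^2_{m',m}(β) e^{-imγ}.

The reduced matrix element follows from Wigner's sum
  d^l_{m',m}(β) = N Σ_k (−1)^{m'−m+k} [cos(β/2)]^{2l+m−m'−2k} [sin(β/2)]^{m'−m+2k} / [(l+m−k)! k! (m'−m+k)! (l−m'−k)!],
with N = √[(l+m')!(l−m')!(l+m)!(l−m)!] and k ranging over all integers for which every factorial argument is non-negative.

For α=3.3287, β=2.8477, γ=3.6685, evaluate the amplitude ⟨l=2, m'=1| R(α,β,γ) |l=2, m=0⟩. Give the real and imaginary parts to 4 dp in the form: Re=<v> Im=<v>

Re=-0.3336 Im=0.0632

D^2_{1,0}(3.3287,2.8477,3.6685) = e^{-i·1·3.3287}·d^2_{1,0}(2.8477)·e^{-i·0·3.6685}. Compute d first:
With c≡cos(β/2)=0.146418 and s≡sin(β/2)=0.989223, N=[6·1·2·2]^{1/2}=4.898979
k: max(0,(0)−(1))=0 … min(2+(0),2−(1))=1
  k=0: (−1)^1·4.8990/(2)·0.1464^3·0.9892^1 = -0.007606
  k=1: (−1)^2·4.8990/(2)·0.1464^1·0.9892^3 = +0.347178
d^2_{1,0}(2.8477) = -0.007606 +0.347178 = +0.339572
D = (-0.982546+0.186018i)·(+0.339572)·(+1.000000+0.000000i) = -0.333646+0.063166i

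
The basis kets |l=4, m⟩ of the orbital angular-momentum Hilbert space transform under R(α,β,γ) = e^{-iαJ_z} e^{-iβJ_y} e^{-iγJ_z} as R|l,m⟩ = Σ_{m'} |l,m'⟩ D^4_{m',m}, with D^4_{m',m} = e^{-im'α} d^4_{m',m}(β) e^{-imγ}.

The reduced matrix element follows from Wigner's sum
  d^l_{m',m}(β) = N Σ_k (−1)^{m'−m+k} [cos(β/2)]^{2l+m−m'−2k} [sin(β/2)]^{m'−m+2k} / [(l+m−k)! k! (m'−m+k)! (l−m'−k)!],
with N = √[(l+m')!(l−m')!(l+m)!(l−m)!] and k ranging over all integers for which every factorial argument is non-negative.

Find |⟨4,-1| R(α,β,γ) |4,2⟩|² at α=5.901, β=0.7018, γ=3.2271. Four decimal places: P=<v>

P=0.1138

Split into d^4_{-1,2}(β=0.7018) × two z-phases.
c=cos(0.7018/2)=0.939064, s=sin(0.7018/2)=0.343743; N=√[6·120·720·2]=1018.233765
The bounds max(0,m−m')=3 and min(l+m,l−m')=5 give 3 terms
  k=3: (−1)^0·1018.2338/(72)·0.9391^5·0.3437^3 = +0.419462
  k=4: (−1)^1·1018.2338/(48)·0.9391^3·0.3437^5 = -0.084307
  k=5: (−1)^2·1018.2338/(240)·0.9391^1·0.3437^7 = +0.002259
d^4_{-1,2}(0.7018) = +0.419462 -0.084307 +0.002259 = +0.337414
|D^4_{-1,2}|² = |d^4_{-1,2}(β)|² = (+0.337414)² = 0.113848 (the z-rotation phases have unit modulus)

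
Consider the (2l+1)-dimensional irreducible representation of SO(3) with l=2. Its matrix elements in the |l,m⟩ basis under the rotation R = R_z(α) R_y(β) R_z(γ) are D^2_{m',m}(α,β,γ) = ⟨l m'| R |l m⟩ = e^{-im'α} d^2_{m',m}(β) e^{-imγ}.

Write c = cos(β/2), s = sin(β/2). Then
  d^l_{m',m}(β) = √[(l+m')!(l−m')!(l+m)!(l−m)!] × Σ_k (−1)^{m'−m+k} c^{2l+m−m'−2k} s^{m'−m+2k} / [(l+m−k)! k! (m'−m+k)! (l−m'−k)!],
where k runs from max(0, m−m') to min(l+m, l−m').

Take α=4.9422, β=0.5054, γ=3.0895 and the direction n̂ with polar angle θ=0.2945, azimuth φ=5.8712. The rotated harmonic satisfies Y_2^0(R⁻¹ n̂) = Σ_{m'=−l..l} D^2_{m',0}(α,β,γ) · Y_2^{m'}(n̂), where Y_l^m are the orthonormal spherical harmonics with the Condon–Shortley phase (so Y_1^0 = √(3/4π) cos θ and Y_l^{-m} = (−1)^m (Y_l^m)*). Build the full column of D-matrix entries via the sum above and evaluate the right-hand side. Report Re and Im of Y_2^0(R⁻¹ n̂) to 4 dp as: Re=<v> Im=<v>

Re=0.4880 Im=0.0000

Need the full column D^2_{m',0} for m'=−2..2 at α=4.9422, β=0.5054, γ=3.0895.
cos(β/2)=0.968241, sin(β/2)=0.250019
d^2_{-2,0}: single k=2 term ⇒ +0.143545;  D = -0.128648-0.063678i
d^2_{-1,0}: k∈[1..2] ⇒ +0.555903 -0.037066 = +0.518837;  D = +0.118188-0.505196i
d^2_{0,0}: k∈[0..2] ⇒ +0.878888 -0.234408 +0.003907 = +0.648387;  D = +0.648387+0.000000i
d^2_{1,0}: k∈[0..1] ⇒ -0.555903 +0.037066 = -0.518837;  D = -0.118188-0.505196i
d^2_{2,0}: single k=0 term ⇒ +0.143545;  D = -0.128648+0.063678i
Y_2^{m'}(θ=0.2945,φ=5.8712) and Σ D·Y over m':
  (-0.1286-0.0637i)·(+0.0221+0.0239i)  (+0.1182-0.5052i)·(+0.1966+0.0859i)  (+0.6484+0.0000i)·(+0.5511+0.0000i)  (-0.1182-0.5052i)·(-0.1966+0.0859i)  (-0.1286+0.0637i)·(+0.0221-0.0239i)
Y_2^0(R⁻¹ n̂) = +0.487957-0.000000i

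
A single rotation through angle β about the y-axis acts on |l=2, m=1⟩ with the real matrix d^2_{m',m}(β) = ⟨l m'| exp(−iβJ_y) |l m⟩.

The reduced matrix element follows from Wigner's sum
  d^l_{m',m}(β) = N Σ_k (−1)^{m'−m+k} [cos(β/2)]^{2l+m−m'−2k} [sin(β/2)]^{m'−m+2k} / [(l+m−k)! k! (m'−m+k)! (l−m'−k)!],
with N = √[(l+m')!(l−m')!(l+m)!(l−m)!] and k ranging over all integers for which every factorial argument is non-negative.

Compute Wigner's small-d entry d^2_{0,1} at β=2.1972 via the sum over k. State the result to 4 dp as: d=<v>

d^2_{0,1}(β=2.1972) via Wigner's sum:
c=cos(2.1972/2)=0.454843, s=sin(2.1972/2)=0.890571; N=√[2·2·6·1]=4.898979
k: max(0,(1)−(0))=1 … min(2+(1),2−(0))=2
  k=1: (−1)^0·4.8990/(2)·0.4548^3·0.8906^1 = +0.205272
  k=2: (−1)^1·4.8990/(2)·0.4548^1·0.8906^3 = -0.786944
d^2_{0,1}(2.1972) = +0.205272 -0.786944 = -0.581672

d=-0.5817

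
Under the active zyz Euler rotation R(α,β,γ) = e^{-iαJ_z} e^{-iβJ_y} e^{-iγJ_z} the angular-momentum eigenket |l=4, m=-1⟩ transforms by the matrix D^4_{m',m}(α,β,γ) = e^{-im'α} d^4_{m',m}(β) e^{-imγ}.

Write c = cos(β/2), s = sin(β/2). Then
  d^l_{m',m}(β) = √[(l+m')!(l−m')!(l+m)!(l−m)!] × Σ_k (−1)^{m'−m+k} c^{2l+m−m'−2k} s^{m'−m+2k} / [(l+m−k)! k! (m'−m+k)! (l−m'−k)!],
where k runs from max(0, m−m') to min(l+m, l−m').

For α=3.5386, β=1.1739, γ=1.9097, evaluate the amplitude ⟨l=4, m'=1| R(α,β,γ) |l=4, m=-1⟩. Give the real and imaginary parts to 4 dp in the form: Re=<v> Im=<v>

D^4_{1,-1}(3.5386,1.1739,1.9097) = e^{-i·1·3.5386}·d^4_{1,-1}(1.1739)·e^{-i·-1·1.9097}. Compute d first:
c=cos(1.1739/2)=0.832634, s=sin(1.1739/2)=0.553824; N=√[120·6·6·120]=720.000000
k∈{0,1,2,3} keeps every argument non-negative
  k=0: (−1)^2·720.0000/(72)·0.8326^6·0.5538^2 = +1.022039
  k=1: (−1)^3·720.0000/(24)·0.8326^4·0.5538^4 = -1.356515
  k=2: (−1)^4·720.0000/(48)·0.8326^2·0.5538^6 = +0.300075
  k=3: (−1)^5·720.0000/(720)·0.8326^0·0.5538^8 = -0.008851
d^4_{1,-1}(1.1739) = +1.022039 -1.356515 +0.300075 -0.008851 = -0.043251
D = (-0.922222+0.386660i)·(-0.043251)·(-0.332453+0.943120i) = +0.002512+0.043178i

Re=0.0025 Im=0.0432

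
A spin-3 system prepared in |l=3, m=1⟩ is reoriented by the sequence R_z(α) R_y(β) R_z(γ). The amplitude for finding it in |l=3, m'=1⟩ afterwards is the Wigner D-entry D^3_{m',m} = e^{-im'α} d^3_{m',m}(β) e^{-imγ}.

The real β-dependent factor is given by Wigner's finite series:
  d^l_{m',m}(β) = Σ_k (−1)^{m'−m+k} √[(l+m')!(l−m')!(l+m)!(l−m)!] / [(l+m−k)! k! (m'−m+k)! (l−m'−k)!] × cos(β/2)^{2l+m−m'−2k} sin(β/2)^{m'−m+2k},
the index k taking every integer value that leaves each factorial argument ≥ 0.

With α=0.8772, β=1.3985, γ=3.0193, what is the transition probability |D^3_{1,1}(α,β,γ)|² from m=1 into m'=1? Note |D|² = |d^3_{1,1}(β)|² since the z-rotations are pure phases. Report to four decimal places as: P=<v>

P=0.1108

First d^3_{1,1}(β=1.3985), then the phase factors e^{-i(1)α} and e^{-i(1)γ}:
With c≡cos(β/2)=0.765325 and s≡sin(β/2)=0.643644, N=[24·2·24·2]^{1/2}=48.000000
k: max(0,(1)−(1))=0 … min(3+(1),3−(1))=2
  k=0: (−1)^0·48.0000/(48)·0.7653^6·0.6436^0 = +0.200944
  k=1: (−1)^1·48.0000/(6)·0.7653^4·0.6436^2 = -1.137012
  k=2: (−1)^2·48.0000/(8)·0.7653^2·0.6436^4 = +0.603151
d^3_{1,1}(1.3985) = +0.200944 -1.137012 +0.603151 = -0.332917
|D^3_{1,1}|² = |d^3_{1,1}(β)|² = (-0.332917)² = 0.110834 (the z-rotation phases have unit modulus)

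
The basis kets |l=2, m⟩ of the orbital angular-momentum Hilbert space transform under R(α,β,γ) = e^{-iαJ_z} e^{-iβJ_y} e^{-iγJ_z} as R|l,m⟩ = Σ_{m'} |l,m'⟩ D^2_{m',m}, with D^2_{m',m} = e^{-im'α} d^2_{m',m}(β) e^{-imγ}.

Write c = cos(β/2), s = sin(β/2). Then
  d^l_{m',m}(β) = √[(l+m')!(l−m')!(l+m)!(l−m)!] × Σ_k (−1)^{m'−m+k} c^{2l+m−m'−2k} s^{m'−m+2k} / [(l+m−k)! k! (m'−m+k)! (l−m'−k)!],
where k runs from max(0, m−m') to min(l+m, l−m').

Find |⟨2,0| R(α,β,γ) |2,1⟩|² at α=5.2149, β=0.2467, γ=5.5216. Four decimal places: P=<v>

D^2_{0,1}(5.2149,0.2467,5.5216) = e^{-i·0·5.2149}·d^2_{0,1}(0.2467)·e^{-i·1·5.5216}. Compute d first:
c=cos(0.2467/2)=0.992402, s=sin(0.2467/2)=0.123037; N=√[2·2·6·1]=4.898979
Admissible k: 1..2 (factorial args all ≥0)
  k=1: (−1)^0·4.8990/(2)·0.9924^3·0.1230^1 = +0.294561
  k=2: (−1)^1·4.8990/(2)·0.9924^1·0.1230^3 = -0.004528
d^2_{0,1}(0.2467) = +0.294561 -0.004528 = +0.290034
|D^2_{0,1}|² = |d^2_{0,1}(β)|² = (+0.290034)² = 0.084120 (the z-rotation phases have unit modulus)

P=0.0841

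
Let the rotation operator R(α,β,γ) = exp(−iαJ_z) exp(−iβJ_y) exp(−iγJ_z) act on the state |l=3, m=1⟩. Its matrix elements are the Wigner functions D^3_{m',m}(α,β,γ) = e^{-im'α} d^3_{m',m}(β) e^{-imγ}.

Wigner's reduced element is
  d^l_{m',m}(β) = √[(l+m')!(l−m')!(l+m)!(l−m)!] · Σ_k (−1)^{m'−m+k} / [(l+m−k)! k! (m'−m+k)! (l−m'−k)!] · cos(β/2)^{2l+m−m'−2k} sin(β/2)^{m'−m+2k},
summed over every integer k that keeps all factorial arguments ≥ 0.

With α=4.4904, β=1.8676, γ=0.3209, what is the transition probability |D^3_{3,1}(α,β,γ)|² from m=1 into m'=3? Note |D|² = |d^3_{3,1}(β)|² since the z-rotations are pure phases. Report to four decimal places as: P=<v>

D^3_{3,1}(4.4904,1.8676,0.3209) = e^{-i·3·4.4904}·d^3_{3,1}(1.8676)·e^{-i·1·0.3209}. Compute d first:
c=cos(1.8676/2)=0.594784, s=sin(1.8676/2)=0.803886; N=√[720·1·24·2]=185.903201
k: max(0,(1)−(3))=0 … min(3+(1),3−(3))=0
  k=0: (−1)^2·185.9032/(48)·0.5948^4·0.8039^2 = +0.313235
d^3_{3,1}(1.8676) = +0.313235
|D^3_{3,1}|² = |d^3_{3,1}(β)|² = (+0.313235)² = 0.098116 (the z-rotation phases have unit modulus)

P=0.0981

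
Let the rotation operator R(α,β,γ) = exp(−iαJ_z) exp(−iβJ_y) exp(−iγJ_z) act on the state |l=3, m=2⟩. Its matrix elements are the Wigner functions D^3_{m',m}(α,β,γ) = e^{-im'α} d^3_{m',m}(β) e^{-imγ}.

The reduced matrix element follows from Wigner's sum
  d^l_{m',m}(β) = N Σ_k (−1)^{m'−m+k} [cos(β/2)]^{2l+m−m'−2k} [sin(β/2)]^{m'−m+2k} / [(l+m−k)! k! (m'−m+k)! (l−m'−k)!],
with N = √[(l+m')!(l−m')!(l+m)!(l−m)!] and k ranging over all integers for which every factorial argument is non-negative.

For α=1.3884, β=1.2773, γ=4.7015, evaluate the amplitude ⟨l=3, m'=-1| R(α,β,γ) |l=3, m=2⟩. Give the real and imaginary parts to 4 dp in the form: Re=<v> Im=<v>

Split into d^3_{-1,2}(β=1.2773) × two z-phases.
c=cos(1.2773/2)=0.802901, s=sin(1.2773/2)=0.596112; N=√[2·24·120·1]=75.894664
k∈{3,4} keeps every argument non-negative
  k=3: (−1)^0·75.8947/(12)·0.8029^3·0.5961^3 = +0.693426
  k=4: (−1)^1·75.8947/(24)·0.8029^1·0.5961^5 = -0.191118
d^3_{-1,2}(1.2773) = +0.693426 -0.191118 = +0.502308
Phases: e^{-i·(-1)·1.3884}=+0.181387+0.983412i, e^{-i·(2)·4.7015}=-0.999763-0.021776i ⇒ D=-0.080333-0.495843i

Re=-0.0803 Im=-0.4958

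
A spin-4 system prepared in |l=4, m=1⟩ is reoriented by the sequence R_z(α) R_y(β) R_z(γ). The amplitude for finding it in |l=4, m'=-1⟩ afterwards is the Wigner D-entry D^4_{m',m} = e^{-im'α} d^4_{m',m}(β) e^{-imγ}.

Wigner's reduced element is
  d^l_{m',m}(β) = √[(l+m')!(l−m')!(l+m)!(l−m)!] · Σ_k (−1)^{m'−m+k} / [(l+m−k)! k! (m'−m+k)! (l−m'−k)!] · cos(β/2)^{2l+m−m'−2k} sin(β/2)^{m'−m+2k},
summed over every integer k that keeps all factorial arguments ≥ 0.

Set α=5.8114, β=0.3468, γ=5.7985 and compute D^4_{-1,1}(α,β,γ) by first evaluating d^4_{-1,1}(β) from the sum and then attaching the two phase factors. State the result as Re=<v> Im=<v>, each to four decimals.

Re=0.2472 Im=0.0032

D^4_{-1,1}(5.8114,0.3468,5.7985) = e^{-i·-1·5.8114}·d^4_{-1,1}(0.3468)·e^{-i·1·5.7985}. Compute d first:
Half-angle: c=0.985004, s=0.172532. N=√(6·120·120·6)=720.000000
The bounds max(0,m−m')=2 and min(l+m,l−m')=5 give 4 terms
  k=2: (−1)^0·720.0000/(72)·0.9850^6·0.1725^2 = +0.271875
  k=3: (−1)^1·720.0000/(24)·0.9850^4·0.1725^4 = -0.025024
  k=4: (−1)^2·720.0000/(48)·0.9850^2·0.1725^6 = +0.000384
  k=5: (−1)^3·720.0000/(720)·0.9850^0·0.1725^8 = -0.000001
d^4_{-1,1}(0.3468) = +0.271875 -0.025024 +0.000384 -0.000001 = +0.247234
Attach z-rotation phases: D = e^{-i(-1)(5.8114)}·(+0.247234)·e^{-i(1)(5.7985)} = +0.247213+0.003189i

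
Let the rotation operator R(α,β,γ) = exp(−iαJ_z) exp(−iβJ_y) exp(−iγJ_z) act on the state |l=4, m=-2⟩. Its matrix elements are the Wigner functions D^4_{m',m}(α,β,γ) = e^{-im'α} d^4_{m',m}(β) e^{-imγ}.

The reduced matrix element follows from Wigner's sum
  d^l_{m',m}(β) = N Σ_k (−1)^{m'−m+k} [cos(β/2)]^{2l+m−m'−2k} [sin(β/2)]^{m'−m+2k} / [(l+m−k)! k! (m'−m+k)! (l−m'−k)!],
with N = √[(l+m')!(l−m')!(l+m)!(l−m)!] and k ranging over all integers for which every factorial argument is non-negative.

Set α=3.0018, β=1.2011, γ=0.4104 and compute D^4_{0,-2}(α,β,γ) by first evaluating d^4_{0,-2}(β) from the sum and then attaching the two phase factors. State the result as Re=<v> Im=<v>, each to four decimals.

Re=-0.0202 Im=-0.0216

Split into d^4_{0,-2}(β=1.2011) × two z-phases.
With c≡cos(β/2)=0.825025 and s≡sin(β/2)=0.565096, N=[24·24·2·720]^{1/2}=910.735966
Admissible k: 0..2 (factorial args all ≥0)
  k=0: (−1)^2·910.7360/(96)·0.8250^6·0.5651^2 = +0.955364
  k=1: (−1)^3·910.7360/(36)·0.8250^4·0.5651^4 = -1.195221
  k=2: (−1)^4·910.7360/(96)·0.8250^2·0.5651^6 = +0.210276
d^4_{0,-2}(1.2011) = +0.955364 -1.195221 +0.210276 = -0.029581
Attach z-rotation phases: D = e^{-i(0)(3.0018)}·(-0.029581)·e^{-i(-2)(0.4104)} = -0.020164-0.021644i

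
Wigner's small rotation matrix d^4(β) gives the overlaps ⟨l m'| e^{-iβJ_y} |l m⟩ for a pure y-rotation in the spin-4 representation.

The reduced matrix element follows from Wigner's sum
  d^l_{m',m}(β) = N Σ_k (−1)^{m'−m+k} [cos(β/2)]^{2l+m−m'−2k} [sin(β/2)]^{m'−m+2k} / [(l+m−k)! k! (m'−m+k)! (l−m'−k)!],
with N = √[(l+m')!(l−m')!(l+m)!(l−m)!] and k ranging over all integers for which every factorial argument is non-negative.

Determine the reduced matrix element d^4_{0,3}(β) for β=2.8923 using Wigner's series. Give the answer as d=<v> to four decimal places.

d^4_{0,3}(β=2.8923) via Wigner's sum:
c=cos(2.8923/2)=0.124324, s=sin(2.8923/2)=0.992242; N=√[24·24·5040·1]=1703.830978
Admissible k: 3..4 (factorial args all ≥0)
  k=3: (−1)^0·1703.8310/(144)·0.1243^5·0.9922^3 = +0.000343
  k=4: (−1)^1·1703.8310/(144)·0.1243^3·0.9922^5 = -0.021868
d^4_{0,3}(2.8923) = +0.000343 -0.021868 = -0.021525

d=-0.0215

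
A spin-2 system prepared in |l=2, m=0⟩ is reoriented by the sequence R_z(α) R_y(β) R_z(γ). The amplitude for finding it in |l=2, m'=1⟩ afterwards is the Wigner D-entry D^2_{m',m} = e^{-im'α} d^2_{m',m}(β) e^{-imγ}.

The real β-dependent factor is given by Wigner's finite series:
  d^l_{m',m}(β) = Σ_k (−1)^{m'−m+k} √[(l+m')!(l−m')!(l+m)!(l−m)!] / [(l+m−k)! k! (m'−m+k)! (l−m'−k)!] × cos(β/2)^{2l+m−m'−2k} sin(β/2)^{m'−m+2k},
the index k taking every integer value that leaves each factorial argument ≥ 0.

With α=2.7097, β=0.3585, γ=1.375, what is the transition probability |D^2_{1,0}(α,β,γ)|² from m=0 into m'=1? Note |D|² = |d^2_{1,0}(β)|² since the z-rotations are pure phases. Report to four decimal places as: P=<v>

First d^2_{1,0}(β=0.3585), then the phase factors e^{-i(1)α} and e^{-i(0)γ}:
c=cos(0.3585/2)=0.983978, s=sin(0.3585/2)=0.178292; N=√[6·1·2·2]=4.898979
Admissible k: 0..1 (factorial args all ≥0)
  k=0: (−1)^1·4.8990/(2)·0.9840^3·0.1783^1 = -0.416066
  k=1: (−1)^2·4.8990/(2)·0.9840^1·0.1783^3 = +0.013660
d^2_{1,0}(0.3585) = -0.416066 +0.013660 = -0.402406
|D^2_{1,0}|² = |d^2_{1,0}(β)|² = (-0.402406)² = 0.161931 (the z-rotation phases have unit modulus)

P=0.1619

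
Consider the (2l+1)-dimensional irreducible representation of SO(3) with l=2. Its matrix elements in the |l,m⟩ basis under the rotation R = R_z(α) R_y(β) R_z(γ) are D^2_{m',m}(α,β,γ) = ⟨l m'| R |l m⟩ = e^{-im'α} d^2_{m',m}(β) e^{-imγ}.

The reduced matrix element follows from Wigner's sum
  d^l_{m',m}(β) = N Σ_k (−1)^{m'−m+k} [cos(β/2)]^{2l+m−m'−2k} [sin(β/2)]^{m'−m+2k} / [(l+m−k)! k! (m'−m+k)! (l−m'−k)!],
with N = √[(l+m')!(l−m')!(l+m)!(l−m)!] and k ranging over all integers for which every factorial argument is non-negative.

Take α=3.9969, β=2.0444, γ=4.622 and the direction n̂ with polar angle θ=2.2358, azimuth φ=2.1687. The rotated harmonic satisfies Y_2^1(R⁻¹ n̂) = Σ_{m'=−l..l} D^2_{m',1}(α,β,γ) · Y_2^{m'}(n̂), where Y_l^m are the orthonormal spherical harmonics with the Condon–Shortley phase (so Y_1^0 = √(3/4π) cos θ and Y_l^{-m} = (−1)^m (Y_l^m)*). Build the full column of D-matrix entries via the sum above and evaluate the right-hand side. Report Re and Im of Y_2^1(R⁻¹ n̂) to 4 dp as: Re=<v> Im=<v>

Re=-0.0558 Im=-0.0563

Need the full column D^2_{m',1} for m'=−2..2 at α=3.9969, β=2.0444, γ=4.622.
cos(β/2)=0.521490, sin(β/2)=0.853257
d^2_{-2,1}: single k=3 term ⇒ +0.647912;  D = -0.630820-0.147840i
d^2_{-1,1}: k∈[2..3] ⇒ +0.593982 -0.530054 = +0.063928;  D = +0.051840-0.037409i
d^2_{0,1}: k∈[1..2] ⇒ +0.296411 -0.793527 = -0.497117;  D = +0.044873-0.495087i
d^2_{1,1}: k∈[0..1] ⇒ +0.073958 -0.593982 = -0.520024;  D = +0.360105+0.375166i
d^2_{2,1}: single k=0 term ⇒ -0.242018;  D = -0.241723+0.011958i
Y_2^{m'}(θ=2.2358,φ=2.1687) and Σ D·Y over m':
  (-0.6308-0.1478i)·(-0.0876+0.2226i)  (+0.0518-0.0374i)·(+0.2112+0.3101i)  (+0.0449-0.4951i)·(+0.0449+0.0000i)  (+0.3601+0.3752i)·(-0.2112+0.3101i)  (-0.2417+0.0120i)·(-0.0876-0.2226i)
Y_2^1(R⁻¹ n̂) = -0.055795-0.056314i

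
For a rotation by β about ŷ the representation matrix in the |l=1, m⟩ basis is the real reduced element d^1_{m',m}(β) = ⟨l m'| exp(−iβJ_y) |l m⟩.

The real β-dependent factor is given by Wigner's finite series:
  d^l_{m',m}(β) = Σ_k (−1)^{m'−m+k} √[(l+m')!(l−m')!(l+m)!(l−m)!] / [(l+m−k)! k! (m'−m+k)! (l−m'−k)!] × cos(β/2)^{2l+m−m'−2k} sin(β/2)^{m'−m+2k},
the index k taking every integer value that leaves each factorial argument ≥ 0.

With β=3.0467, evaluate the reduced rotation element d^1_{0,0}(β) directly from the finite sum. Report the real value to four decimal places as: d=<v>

d=-0.9955

d^1_{0,0}(β=3.0467) via Wigner's sum:
With c≡cos(β/2)=0.047429 and s≡sin(β/2)=0.998875, N=[1·1·1·1]^{1/2}=1.000000
The bounds max(0,m−m')=0 and min(l+m,l−m')=1 give 2 terms
  k=0: (−1)^0·1.0000/(1)·0.0474^2·0.9989^0 = +0.002249
  k=1: (−1)^1·1.0000/(1)·0.0474^0·0.9989^2 = -0.997751
d^1_{0,0}(3.0467) = +0.002249 -0.997751 = -0.995501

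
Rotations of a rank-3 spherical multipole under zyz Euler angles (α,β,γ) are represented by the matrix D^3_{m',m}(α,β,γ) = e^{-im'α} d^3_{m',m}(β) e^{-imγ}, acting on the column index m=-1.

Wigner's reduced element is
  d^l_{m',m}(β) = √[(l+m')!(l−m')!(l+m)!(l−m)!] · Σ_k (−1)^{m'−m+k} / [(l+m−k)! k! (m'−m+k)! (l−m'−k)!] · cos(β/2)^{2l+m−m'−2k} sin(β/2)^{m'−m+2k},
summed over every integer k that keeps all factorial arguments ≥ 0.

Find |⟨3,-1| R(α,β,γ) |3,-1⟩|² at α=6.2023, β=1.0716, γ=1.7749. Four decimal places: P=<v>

First d^3_{-1,-1}(β=1.0716), then the phase factors e^{-i(-1)α} and e^{-i(-1)γ}:
With c≡cos(β/2)=0.859860 and s≡sin(β/2)=0.510529, N=[2·24·2·24]^{1/2}=48.000000
k∈{0,1,2} keeps every argument non-negative
  k=0: (−1)^0·48.0000/(48)·0.8599^6·0.5105^0 = +0.404174
  k=1: (−1)^1·48.0000/(6)·0.8599^4·0.5105^2 = -1.139837
  k=2: (−1)^2·48.0000/(8)·0.8599^2·0.5105^4 = +0.301362
d^3_{-1,-1}(1.0716) = +0.404174 -1.139837 +0.301362 = -0.434301
|D^3_{-1,-1}|² = |d^3_{-1,-1}(β)|² = (-0.434301)² = 0.188618 (the z-rotation phases have unit modulus)

P=0.1886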